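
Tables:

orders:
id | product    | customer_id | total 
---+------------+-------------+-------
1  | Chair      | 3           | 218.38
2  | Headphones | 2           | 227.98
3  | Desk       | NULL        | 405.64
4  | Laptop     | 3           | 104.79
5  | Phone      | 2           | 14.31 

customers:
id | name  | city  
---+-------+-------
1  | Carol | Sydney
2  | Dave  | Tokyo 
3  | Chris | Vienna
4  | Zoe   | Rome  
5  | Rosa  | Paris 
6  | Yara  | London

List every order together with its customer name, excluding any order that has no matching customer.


INNER JOIN keeps only orders rows whose customer_id matches an id in customers. Walk through each order:
  - order 1 (Chair): customer_id=3 -> matches Chris
  - order 2 (Headphones): customer_id=2 -> matches Dave
  - order 3 (Desk): customer_id=NULL, no match -> dropped
  - order 4 (Laptop): customer_id=3 -> matches Chris
  - order 5 (Phone): customer_id=2 -> matches Dave
So 1 of 5 rows is dropped.

SQL:
SELECT a.product, b.name AS customer
FROM orders a
INNER JOIN customers b ON a.customer_id = b.id

Result:
product    | customer
-----------+---------
Chair      | Chris   
Headphones | Dave    
Laptop     | Chris   
Phone      | Dave    


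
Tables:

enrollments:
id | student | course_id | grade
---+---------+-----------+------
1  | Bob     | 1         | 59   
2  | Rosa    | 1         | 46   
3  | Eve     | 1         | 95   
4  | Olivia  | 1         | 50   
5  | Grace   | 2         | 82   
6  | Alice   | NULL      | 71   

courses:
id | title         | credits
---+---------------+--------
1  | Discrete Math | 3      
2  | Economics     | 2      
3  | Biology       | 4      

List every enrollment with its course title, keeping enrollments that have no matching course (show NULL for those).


LEFT JOIN keeps every row from enrollments (the left table); where course_id has no match in courses, the course columns become NULL. Walk through each enrollment:
  - enrollment 1 (Bob): course_id=1 -> matches Discrete Math
  - enrollment 2 (Rosa): course_id=1 -> matches Discrete Math
  - enrollment 3 (Eve): course_id=1 -> matches Discrete Math
  - enrollment 4 (Olivia): course_id=1 -> matches Discrete Math
  - enrollment 5 (Grace): course_id=2 -> matches Economics
  - enrollment 6 (Alice): course_id=NULL, no match -> kept with NULL
All 6 rows appear; 1 has NULL course.

SQL:
SELECT a.student, b.title AS course
FROM enrollments a
LEFT JOIN courses b ON a.course_id = b.id

Result:
student | course       
--------+--------------
Bob     | Discrete Math
Rosa    | Discrete Math
Eve     | Discrete Math
Olivia  | Discrete Math
Grace   | Economics    
Alice   | NULL         


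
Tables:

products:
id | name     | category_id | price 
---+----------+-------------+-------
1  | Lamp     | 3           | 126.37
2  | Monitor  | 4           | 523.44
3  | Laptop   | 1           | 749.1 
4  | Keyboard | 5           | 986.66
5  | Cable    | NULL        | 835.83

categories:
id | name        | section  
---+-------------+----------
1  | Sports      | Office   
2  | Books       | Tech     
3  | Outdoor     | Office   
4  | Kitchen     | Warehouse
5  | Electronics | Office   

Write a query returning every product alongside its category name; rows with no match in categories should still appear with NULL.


LEFT JOIN keeps every row from products (the left table); where category_id has no match in categories, the category columns become NULL. Walk through each product:
  - product 1 (Lamp): category_id=3 -> matches Outdoor
  - product 2 (Monitor): category_id=4 -> matches Kitchen
  - product 3 (Laptop): category_id=1 -> matches Sports
  - product 4 (Keyboard): category_id=5 -> matches Electronics
  - product 5 (Cable): category_id=NULL, no match -> kept with NULL
All 5 rows appear; 1 has NULL category.

SQL:
SELECT a.name, b.name AS category
FROM products a
LEFT JOIN categories b ON a.category_id = b.id

Result:
name     | category   
---------+------------
Lamp     | Outdoor    
Monitor  | Kitchen    
Laptop   | Sports     
Keyboard | Electronics
Cable    | NULL       


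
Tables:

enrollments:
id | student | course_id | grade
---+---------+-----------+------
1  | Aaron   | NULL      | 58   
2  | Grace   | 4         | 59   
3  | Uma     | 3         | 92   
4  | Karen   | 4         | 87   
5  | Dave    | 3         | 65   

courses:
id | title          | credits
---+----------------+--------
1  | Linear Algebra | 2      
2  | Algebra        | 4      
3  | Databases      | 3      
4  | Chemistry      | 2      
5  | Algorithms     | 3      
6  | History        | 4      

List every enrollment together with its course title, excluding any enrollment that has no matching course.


INNER JOIN keeps only enrollments rows whose course_id matches an id in courses. Walk through each enrollment:
  - enrollment 1 (Aaron): course_id=NULL, no match -> dropped
  - enrollment 2 (Grace): course_id=4 -> matches Chemistry
  - enrollment 3 (Uma): course_id=3 -> matches Databases
  - enrollment 4 (Karen): course_id=4 -> matches Chemistry
  - enrollment 5 (Dave): course_id=3 -> matches Databases
So 1 of 5 rows is dropped.

SQL:
SELECT a.student, b.title AS course
FROM enrollments a
INNER JOIN courses b ON a.course_id = b.id

Result:
student | course   
--------+----------
Grace   | Chemistry
Uma     | Databases
Karen   | Chemistry
Dave    | Databases


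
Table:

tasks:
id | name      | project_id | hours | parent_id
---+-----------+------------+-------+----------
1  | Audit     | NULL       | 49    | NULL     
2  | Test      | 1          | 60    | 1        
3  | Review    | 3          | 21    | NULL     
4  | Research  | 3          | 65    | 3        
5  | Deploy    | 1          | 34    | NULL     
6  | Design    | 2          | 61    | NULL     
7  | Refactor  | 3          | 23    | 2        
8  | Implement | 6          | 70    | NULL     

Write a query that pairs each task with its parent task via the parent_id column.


This is a self-join: tasks is joined to a second copy of itself, matching each row's parent_id to another row's id. Use LEFT JOIN so rows with parent_id=NULL are kept.
  - task 1 (Audit): parent_id=NULL -> NULL
  - task 2 (Test): parent_id=1 -> Audit
  - task 3 (Review): parent_id=NULL -> NULL
  - task 4 (Research): parent_id=3 -> Review
  - task 5 (Deploy): parent_id=NULL -> NULL
  - task 6 (Design): parent_id=NULL -> NULL
  - task 7 (Refactor): parent_id=2 -> Test
  - task 8 (Implement): parent_id=NULL -> NULL

SQL:
SELECT a.name AS item, b.name AS parent
FROM tasks a
LEFT JOIN tasks b ON a.parent_id = b.id

Result:
item      | parent
----------+-------
Audit     | NULL  
Test      | Audit 
Review    | NULL  
Research  | Review
Deploy    | NULL  
Design    | NULL  
Refactor  | Test  
Implement | NULL  


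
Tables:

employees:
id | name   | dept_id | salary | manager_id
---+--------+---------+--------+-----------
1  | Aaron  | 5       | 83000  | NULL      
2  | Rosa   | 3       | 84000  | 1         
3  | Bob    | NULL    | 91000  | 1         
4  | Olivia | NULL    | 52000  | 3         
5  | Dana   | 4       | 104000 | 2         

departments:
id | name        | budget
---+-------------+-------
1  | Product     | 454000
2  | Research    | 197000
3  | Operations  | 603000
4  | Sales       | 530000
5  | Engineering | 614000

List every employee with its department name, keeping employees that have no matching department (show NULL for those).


LEFT JOIN keeps every row from employees (the left table); where dept_id has no match in departments, the department columns become NULL. Walk through each employee:
  - employee 1 (Aaron): dept_id=5 -> matches Engineering
  - employee 2 (Rosa): dept_id=3 -> matches Operations
  - employee 3 (Bob): dept_id=NULL, no match -> kept with NULL
  - employee 4 (Olivia): dept_id=NULL, no match -> kept with NULL
  - employee 5 (Dana): dept_id=4 -> matches Sales
All 5 rows appear; 2 have NULL department.

SQL:
SELECT a.name, b.name AS department
FROM employees a
LEFT JOIN departments b ON a.dept_id = b.id

Result:
name   | department 
-------+------------
Aaron  | Engineering
Rosa   | Operations 
Bob    | NULL       
Olivia | NULL       
Dana   | Sales      


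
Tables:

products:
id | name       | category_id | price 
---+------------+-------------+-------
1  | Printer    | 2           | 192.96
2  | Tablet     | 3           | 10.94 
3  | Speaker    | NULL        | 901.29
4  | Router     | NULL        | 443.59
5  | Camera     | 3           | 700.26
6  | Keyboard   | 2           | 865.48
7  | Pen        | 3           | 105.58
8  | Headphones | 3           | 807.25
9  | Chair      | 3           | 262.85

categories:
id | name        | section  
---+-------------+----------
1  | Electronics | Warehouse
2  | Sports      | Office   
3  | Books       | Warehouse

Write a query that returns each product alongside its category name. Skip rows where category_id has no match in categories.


INNER JOIN keeps only products rows whose category_id matches an id in categories. Walk through each product:
  - product 1 (Printer): category_id=2 -> matches Sports
  - product 2 (Tablet): category_id=3 -> matches Books
  - product 3 (Speaker): category_id=NULL, no match -> dropped
  - product 4 (Router): category_id=NULL, no match -> dropped
  - product 5 (Camera): category_id=3 -> matches Books
  - product 6 (Keyboard): category_id=2 -> matches Sports
  - product 7 (Pen): category_id=3 -> matches Books
  - product 8 (Headphones): category_id=3 -> matches Books
  - product 9 (Chair): category_id=3 -> matches Books
So 2 of 9 rows are dropped.

SQL:
SELECT a.name, b.name AS category
FROM products a
INNER JOIN categories b ON a.category_id = b.id

Result:
name       | category
-----------+---------
Printer    | Sports  
Tablet     | Books   
Camera     | Books   
Keyboard   | Sports  
Pen        | Books   
Headphones | Books   
Chair      | Books   


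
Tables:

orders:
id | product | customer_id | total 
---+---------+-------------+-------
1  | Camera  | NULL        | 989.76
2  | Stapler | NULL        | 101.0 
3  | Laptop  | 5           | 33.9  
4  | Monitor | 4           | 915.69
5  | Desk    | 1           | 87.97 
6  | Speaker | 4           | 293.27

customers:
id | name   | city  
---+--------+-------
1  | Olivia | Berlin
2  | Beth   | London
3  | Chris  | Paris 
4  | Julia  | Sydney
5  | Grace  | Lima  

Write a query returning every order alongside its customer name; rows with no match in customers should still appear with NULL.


LEFT JOIN keeps every row from orders (the left table); where customer_id has no match in customers, the customer columns become NULL. Walk through each order:
  - order 1 (Camera): customer_id=NULL, no match -> kept with NULL
  - order 2 (Stapler): customer_id=NULL, no match -> kept with NULL
  - order 3 (Laptop): customer_id=5 -> matches Grace
  - order 4 (Monitor): customer_id=4 -> matches Julia
  - order 5 (Desk): customer_id=1 -> matches Olivia
  - order 6 (Speaker): customer_id=4 -> matches Julia
All 6 rows appear; 2 have NULL customer.

SQL:
SELECT a.product, b.name AS customer
FROM orders a
LEFT JOIN customers b ON a.customer_id = b.id

Result:
product | customer
--------+---------
Camera  | NULL    
Stapler | NULL    
Laptop  | Grace   
Monitor | Julia   
Desk    | Olivia  
Speaker | Julia   


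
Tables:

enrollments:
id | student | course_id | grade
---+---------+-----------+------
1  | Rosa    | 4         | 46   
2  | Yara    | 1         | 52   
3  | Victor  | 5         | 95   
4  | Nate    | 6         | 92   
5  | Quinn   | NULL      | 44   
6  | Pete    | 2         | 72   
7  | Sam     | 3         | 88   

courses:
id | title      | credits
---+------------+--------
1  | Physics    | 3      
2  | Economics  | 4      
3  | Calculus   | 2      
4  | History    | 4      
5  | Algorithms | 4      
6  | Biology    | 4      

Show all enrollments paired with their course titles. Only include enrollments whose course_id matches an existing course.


INNER JOIN keeps only enrollments rows whose course_id matches an id in courses. Walk through each enrollment:
  - enrollment 1 (Rosa): course_id=4 -> matches History
  - enrollment 2 (Yara): course_id=1 -> matches Physics
  - enrollment 3 (Victor): course_id=5 -> matches Algorithms
  - enrollment 4 (Nate): course_id=6 -> matches Biology
  - enrollment 5 (Quinn): course_id=NULL, no match -> dropped
  - enrollment 6 (Pete): course_id=2 -> matches Economics
  - enrollment 7 (Sam): course_id=3 -> matches Calculus
So 1 of 7 rows is dropped.

SQL:
SELECT a.student, b.title AS course
FROM enrollments a
INNER JOIN courses b ON a.course_id = b.id

Result:
student | course    
--------+-----------
Rosa    | History   
Yara    | Physics   
Victor  | Algorithms
Nate    | Biology   
Pete    | Economics 
Sam     | Calculus  


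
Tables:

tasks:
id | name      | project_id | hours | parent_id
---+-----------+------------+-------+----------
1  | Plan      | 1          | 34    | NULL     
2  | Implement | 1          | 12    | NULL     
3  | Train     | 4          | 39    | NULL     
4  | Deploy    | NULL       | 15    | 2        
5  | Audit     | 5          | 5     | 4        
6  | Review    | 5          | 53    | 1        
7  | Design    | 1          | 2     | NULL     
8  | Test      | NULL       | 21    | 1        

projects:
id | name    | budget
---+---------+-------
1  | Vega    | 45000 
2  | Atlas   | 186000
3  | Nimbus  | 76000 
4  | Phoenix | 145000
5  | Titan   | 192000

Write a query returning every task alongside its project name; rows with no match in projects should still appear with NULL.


LEFT JOIN keeps every row from tasks (the left table); where project_id has no match in projects, the project columns become NULL. Walk through each task:
  - task 1 (Plan): project_id=1 -> matches Vega
  - task 2 (Implement): project_id=1 -> matches Vega
  - task 3 (Train): project_id=4 -> matches Phoenix
  - task 4 (Deploy): project_id=NULL, no match -> kept with NULL
  - task 5 (Audit): project_id=5 -> matches Titan
  - task 6 (Review): project_id=5 -> matches Titan
  - task 7 (Design): project_id=1 -> matches Vega
  - task 8 (Test): project_id=NULL, no match -> kept with NULL
All 8 rows appear; 2 have NULL project.

SQL:
SELECT a.name, b.name AS project
FROM tasks a
LEFT JOIN projects b ON a.project_id = b.id

Result:
name      | project
----------+--------
Plan      | Vega   
Implement | Vega   
Train     | Phoenix
Deploy    | NULL   
Audit     | Titan  
Review    | Titan  
Design    | Vega   
Test      | NULL   


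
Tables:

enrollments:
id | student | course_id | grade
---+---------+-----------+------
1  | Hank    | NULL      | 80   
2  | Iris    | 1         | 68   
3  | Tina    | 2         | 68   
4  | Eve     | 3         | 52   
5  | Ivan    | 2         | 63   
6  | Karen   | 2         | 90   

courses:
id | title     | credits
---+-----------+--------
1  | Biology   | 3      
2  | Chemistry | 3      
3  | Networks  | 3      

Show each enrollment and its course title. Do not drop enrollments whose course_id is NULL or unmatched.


LEFT JOIN keeps every row from enrollments (the left table); where course_id has no match in courses, the course columns become NULL. Walk through each enrollment:
  - enrollment 1 (Hank): course_id=NULL, no match -> kept with NULL
  - enrollment 2 (Iris): course_id=1 -> matches Biology
  - enrollment 3 (Tina): course_id=2 -> matches Chemistry
  - enrollment 4 (Eve): course_id=3 -> matches Networks
  - enrollment 5 (Ivan): course_id=2 -> matches Chemistry
  - enrollment 6 (Karen): course_id=2 -> matches Chemistry
All 6 rows appear; 1 has NULL course.

SQL:
SELECT a.student, b.title AS course
FROM enrollments a
LEFT JOIN courses b ON a.course_id = b.id

Result:
student | course   
--------+----------
Hank    | NULL     
Iris    | Biology  
Tina    | Chemistry
Eve     | Networks 
Ivan    | Chemistry
Karen   | Chemistry


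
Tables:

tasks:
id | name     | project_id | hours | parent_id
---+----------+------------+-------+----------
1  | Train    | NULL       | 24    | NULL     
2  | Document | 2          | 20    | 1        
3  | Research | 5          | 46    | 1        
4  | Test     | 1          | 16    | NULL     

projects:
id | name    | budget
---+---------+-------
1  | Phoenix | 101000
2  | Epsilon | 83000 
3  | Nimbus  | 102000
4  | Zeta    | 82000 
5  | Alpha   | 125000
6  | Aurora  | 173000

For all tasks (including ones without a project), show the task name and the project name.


LEFT JOIN keeps every row from tasks (the left table); where project_id has no match in projects, the project columns become NULL. Walk through each task:
  - task 1 (Train): project_id=NULL, no match -> kept with NULL
  - task 2 (Document): project_id=2 -> matches Epsilon
  - task 3 (Research): project_id=5 -> matches Alpha
  - task 4 (Test): project_id=1 -> matches Phoenix
All 4 rows appear; 1 has NULL project.

SQL:
SELECT a.name, b.name AS project
FROM tasks a
LEFT JOIN projects b ON a.project_id = b.id

Result:
name     | project
---------+--------
Train    | NULL   
Document | Epsilon
Research | Alpha  
Test     | Phoenix


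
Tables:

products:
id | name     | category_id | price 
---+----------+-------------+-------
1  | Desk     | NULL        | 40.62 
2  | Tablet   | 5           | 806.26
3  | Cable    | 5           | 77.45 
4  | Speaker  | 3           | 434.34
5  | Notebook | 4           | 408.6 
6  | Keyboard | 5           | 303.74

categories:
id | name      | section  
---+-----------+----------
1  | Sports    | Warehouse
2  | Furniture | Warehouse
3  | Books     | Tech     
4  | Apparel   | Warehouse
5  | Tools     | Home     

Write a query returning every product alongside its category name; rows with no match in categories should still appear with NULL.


LEFT JOIN keeps every row from products (the left table); where category_id has no match in categories, the category columns become NULL. Walk through each product:
  - product 1 (Desk): category_id=NULL, no match -> kept with NULL
  - product 2 (Tablet): category_id=5 -> matches Tools
  - product 3 (Cable): category_id=5 -> matches Tools
  - product 4 (Speaker): category_id=3 -> matches Books
  - product 5 (Notebook): category_id=4 -> matches Apparel
  - product 6 (Keyboard): category_id=5 -> matches Tools
All 6 rows appear; 1 has NULL category.

SQL:
SELECT a.name, b.name AS category
FROM products a
LEFT JOIN categories b ON a.category_id = b.id

Result:
name     | category
---------+---------
Desk     | NULL    
Tablet   | Tools   
Cable    | Tools   
Speaker  | Books   
Notebook | Apparel 
Keyboard | Tools   


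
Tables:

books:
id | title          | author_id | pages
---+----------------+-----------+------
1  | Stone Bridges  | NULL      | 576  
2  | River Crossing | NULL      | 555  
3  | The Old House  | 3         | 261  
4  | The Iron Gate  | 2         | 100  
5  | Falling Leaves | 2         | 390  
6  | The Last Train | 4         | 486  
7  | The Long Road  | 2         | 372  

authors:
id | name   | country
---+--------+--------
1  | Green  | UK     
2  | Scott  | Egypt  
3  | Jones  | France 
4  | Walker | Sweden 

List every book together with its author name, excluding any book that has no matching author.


INNER JOIN keeps only books rows whose author_id matches an id in authors. Walk through each book:
  - book 1 (Stone Bridges): author_id=NULL, no match -> dropped
  - book 2 (River Crossing): author_id=NULL, no match -> dropped
  - book 3 (The Old House): author_id=3 -> matches Jones
  - book 4 (The Iron Gate): author_id=2 -> matches Scott
  - book 5 (Falling Leaves): author_id=2 -> matches Scott
  - book 6 (The Last Train): author_id=4 -> matches Walker
  - book 7 (The Long Road): author_id=2 -> matches Scott
So 2 of 7 rows are dropped.

SQL:
SELECT a.title, b.name AS author
FROM books a
INNER JOIN authors b ON a.author_id = b.id

Result:
title          | author
---------------+-------
The Old House  | Jones 
The Iron Gate  | Scott 
Falling Leaves | Scott 
The Last Train | Walker
The Long Road  | Scott 


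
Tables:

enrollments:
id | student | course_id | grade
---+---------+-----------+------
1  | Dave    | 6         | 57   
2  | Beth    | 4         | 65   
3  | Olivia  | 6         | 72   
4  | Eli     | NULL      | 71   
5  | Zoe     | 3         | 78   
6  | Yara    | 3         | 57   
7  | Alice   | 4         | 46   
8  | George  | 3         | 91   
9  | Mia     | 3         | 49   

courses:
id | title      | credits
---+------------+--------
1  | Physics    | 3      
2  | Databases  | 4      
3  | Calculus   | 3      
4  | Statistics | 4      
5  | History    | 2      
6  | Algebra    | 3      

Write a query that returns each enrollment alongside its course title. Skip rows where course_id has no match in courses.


INNER JOIN keeps only enrollments rows whose course_id matches an id in courses. Walk through each enrollment:
  - enrollment 1 (Dave): course_id=6 -> matches Algebra
  - enrollment 2 (Beth): course_id=4 -> matches Statistics
  - enrollment 3 (Olivia): course_id=6 -> matches Algebra
  - enrollment 4 (Eli): course_id=NULL, no match -> dropped
  - enrollment 5 (Zoe): course_id=3 -> matches Calculus
  - enrollment 6 (Yara): course_id=3 -> matches Calculus
  - enrollment 7 (Alice): course_id=4 -> matches Statistics
  - enrollment 8 (George): course_id=3 -> matches Calculus
  - enrollment 9 (Mia): course_id=3 -> matches Calculus
So 1 of 9 rows is dropped.

SQL:
SELECT a.student, b.title AS course
FROM enrollments a
INNER JOIN courses b ON a.course_id = b.id

Result:
student | course    
--------+-----------
Dave    | Algebra   
Beth    | Statistics
Olivia  | Algebra   
Zoe     | Calculus  
Yara    | Calculus  
Alice   | Statistics
George  | Calculus  
Mia     | Calculus  


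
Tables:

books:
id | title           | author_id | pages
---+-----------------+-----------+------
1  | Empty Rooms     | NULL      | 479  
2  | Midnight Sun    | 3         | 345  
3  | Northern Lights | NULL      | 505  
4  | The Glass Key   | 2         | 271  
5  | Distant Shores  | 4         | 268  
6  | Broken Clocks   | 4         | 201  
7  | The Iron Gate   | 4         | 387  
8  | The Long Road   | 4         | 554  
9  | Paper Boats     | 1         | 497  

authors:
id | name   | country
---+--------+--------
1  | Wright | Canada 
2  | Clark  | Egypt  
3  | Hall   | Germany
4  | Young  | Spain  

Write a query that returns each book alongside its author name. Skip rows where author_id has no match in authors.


INNER JOIN keeps only books rows whose author_id matches an id in authors. Walk through each book:
  - book 1 (Empty Rooms): author_id=NULL, no match -> dropped
  - book 2 (Midnight Sun): author_id=3 -> matches Hall
  - book 3 (Northern Lights): author_id=NULL, no match -> dropped
  - book 4 (The Glass Key): author_id=2 -> matches Clark
  - book 5 (Distant Shores): author_id=4 -> matches Young
  - book 6 (Broken Clocks): author_id=4 -> matches Young
  - book 7 (The Iron Gate): author_id=4 -> matches Young
  - book 8 (The Long Road): author_id=4 -> matches Young
  - book 9 (Paper Boats): author_id=1 -> matches Wright
So 2 of 9 rows are dropped.

SQL:
SELECT a.title, b.name AS author
FROM books a
INNER JOIN authors b ON a.author_id = b.id

Result:
title          | author
---------------+-------
Midnight Sun   | Hall  
The Glass Key  | Clark 
Distant Shores | Young 
Broken Clocks  | Young 
The Iron Gate  | Young 
The Long Road  | Young 
Paper Boats    | Wright


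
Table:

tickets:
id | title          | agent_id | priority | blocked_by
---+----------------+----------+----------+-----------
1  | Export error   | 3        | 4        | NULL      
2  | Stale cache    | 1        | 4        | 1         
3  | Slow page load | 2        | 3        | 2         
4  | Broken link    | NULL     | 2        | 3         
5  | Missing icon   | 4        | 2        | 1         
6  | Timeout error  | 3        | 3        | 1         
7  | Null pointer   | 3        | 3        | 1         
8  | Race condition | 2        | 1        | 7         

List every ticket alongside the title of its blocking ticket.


This is a self-join: tickets is joined to a second copy of itself, matching each row's blocked_by to another row's id. Use LEFT JOIN so rows with blocked_by=NULL are kept.
  - ticket 1 (Export error): blocked_by=NULL -> NULL
  - ticket 2 (Stale cache): blocked_by=1 -> Export error
  - ticket 3 (Slow page load): blocked_by=2 -> Stale cache
  - ticket 4 (Broken link): blocked_by=3 -> Slow page load
  - ticket 5 (Missing icon): blocked_by=1 -> Export error
  - ticket 6 (Timeout error): blocked_by=1 -> Export error
  - ticket 7 (Null pointer): blocked_by=1 -> Export error
  - ticket 8 (Race condition): blocked_by=7 -> Null pointer

SQL:
SELECT a.title AS item, b.title AS blocked_by
FROM tickets a
LEFT JOIN tickets b ON a.blocked_by = b.id

Result:
item           | blocked_by    
---------------+---------------
Export error   | NULL          
Stale cache    | Export error  
Slow page load | Stale cache   
Broken link    | Slow page load
Missing icon   | Export error  
Timeout error  | Export error  
Null pointer   | Export error  
Race condition | Null pointer  


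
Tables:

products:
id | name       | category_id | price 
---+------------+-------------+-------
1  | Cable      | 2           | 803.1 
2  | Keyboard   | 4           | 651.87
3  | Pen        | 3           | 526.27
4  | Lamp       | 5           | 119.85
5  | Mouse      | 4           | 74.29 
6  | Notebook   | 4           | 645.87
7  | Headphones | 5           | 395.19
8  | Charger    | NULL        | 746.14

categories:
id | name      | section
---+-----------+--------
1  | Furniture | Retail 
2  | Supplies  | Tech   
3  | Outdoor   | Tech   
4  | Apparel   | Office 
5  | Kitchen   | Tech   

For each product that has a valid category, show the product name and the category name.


INNER JOIN keeps only products rows whose category_id matches an id in categories. Walk through each product:
  - product 1 (Cable): category_id=2 -> matches Supplies
  - product 2 (Keyboard): category_id=4 -> matches Apparel
  - product 3 (Pen): category_id=3 -> matches Outdoor
  - product 4 (Lamp): category_id=5 -> matches Kitchen
  - product 5 (Mouse): category_id=4 -> matches Apparel
  - product 6 (Notebook): category_id=4 -> matches Apparel
  - product 7 (Headphones): category_id=5 -> matches Kitchen
  - product 8 (Charger): category_id=NULL, no match -> dropped
So 1 of 8 rows is dropped.

SQL:
SELECT a.name, b.name AS category
FROM products a
INNER JOIN categories b ON a.category_id = b.id

Result:
name       | category
-----------+---------
Cable      | Supplies
Keyboard   | Apparel 
Pen        | Outdoor 
Lamp       | Kitchen 
Mouse      | Apparel 
Notebook   | Apparel 
Headphones | Kitchen 


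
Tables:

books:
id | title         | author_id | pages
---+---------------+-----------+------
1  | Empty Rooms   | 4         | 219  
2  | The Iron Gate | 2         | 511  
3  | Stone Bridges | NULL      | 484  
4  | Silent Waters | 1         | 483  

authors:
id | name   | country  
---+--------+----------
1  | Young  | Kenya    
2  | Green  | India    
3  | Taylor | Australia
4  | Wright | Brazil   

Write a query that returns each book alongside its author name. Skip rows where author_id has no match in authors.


INNER JOIN keeps only books rows whose author_id matches an id in authors. Walk through each book:
  - book 1 (Empty Rooms): author_id=4 -> matches Wright
  - book 2 (The Iron Gate): author_id=2 -> matches Green
  - book 3 (Stone Bridges): author_id=NULL, no match -> dropped
  - book 4 (Silent Waters): author_id=1 -> matches Young
So 1 of 4 rows is dropped.

SQL:
SELECT a.title, b.name AS author
FROM books a
INNER JOIN authors b ON a.author_id = b.id

Result:
title         | author
--------------+-------
Empty Rooms   | Wright
The Iron Gate | Green 
Silent Waters | Young 


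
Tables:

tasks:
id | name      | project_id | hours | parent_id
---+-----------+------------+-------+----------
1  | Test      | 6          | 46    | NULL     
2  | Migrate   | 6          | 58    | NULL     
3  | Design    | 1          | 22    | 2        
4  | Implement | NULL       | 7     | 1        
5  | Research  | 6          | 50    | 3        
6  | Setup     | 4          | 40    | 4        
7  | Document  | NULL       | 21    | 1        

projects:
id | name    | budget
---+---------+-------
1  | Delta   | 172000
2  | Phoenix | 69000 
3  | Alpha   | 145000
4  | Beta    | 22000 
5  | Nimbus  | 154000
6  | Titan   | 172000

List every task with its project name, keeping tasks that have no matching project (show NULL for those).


LEFT JOIN keeps every row from tasks (the left table); where project_id has no match in projects, the project columns become NULL. Walk through each task:
  - task 1 (Test): project_id=6 -> matches Titan
  - task 2 (Migrate): project_id=6 -> matches Titan
  - task 3 (Design): project_id=1 -> matches Delta
  - task 4 (Implement): project_id=NULL, no match -> kept with NULL
  - task 5 (Research): project_id=6 -> matches Titan
  - task 6 (Setup): project_id=4 -> matches Beta
  - task 7 (Document): project_id=NULL, no match -> kept with NULL
All 7 rows appear; 2 have NULL project.

SQL:
SELECT a.name, b.name AS project
FROM tasks a
LEFT JOIN projects b ON a.project_id = b.id

Result:
name      | project
----------+--------
Test      | Titan  
Migrate   | Titan  
Design    | Delta  
Implement | NULL   
Research  | Titan  
Setup     | Beta   
Document  | NULL   


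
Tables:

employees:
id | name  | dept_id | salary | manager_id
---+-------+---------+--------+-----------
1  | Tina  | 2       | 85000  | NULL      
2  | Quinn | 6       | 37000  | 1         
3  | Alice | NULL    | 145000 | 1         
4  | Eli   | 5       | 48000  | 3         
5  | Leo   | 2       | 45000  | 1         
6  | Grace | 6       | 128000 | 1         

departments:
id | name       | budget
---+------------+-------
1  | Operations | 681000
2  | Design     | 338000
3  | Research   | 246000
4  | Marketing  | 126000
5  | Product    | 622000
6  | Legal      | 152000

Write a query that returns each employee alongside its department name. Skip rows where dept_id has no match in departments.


INNER JOIN keeps only employees rows whose dept_id matches an id in departments. Walk through each employee:
  - employee 1 (Tina): dept_id=2 -> matches Design
  - employee 2 (Quinn): dept_id=6 -> matches Legal
  - employee 3 (Alice): dept_id=NULL, no match -> dropped
  - employee 4 (Eli): dept_id=5 -> matches Product
  - employee 5 (Leo): dept_id=2 -> matches Design
  - employee 6 (Grace): dept_id=6 -> matches Legal
So 1 of 6 rows is dropped.

SQL:
SELECT a.name, b.name AS department
FROM employees a
INNER JOIN departments b ON a.dept_id = b.id

Result:
name  | department
------+-----------
Tina  | Design    
Quinn | Legal     
Eli   | Product   
Leo   | Design    
Grace | Legal     


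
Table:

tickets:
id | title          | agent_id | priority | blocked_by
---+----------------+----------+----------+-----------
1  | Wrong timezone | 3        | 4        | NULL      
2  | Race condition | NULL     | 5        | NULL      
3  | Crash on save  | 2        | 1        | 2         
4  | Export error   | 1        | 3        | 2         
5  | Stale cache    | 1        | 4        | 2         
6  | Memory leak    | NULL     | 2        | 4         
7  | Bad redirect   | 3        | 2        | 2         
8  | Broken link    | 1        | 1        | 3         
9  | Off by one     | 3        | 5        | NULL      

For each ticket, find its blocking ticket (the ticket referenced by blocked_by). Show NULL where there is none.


This is a self-join: tickets is joined to a second copy of itself, matching each row's blocked_by to another row's id. Use LEFT JOIN so rows with blocked_by=NULL are kept.
  - ticket 1 (Wrong timezone): blocked_by=NULL -> NULL
  - ticket 2 (Race condition): blocked_by=NULL -> NULL
  - ticket 3 (Crash on save): blocked_by=2 -> Race condition
  - ticket 4 (Export error): blocked_by=2 -> Race condition
  - ticket 5 (Stale cache): blocked_by=2 -> Race condition
  - ticket 6 (Memory leak): blocked_by=4 -> Export error
  - ticket 7 (Bad redirect): blocked_by=2 -> Race condition
  - ticket 8 (Broken link): blocked_by=3 -> Crash on save
  - ticket 9 (Off by one): blocked_by=NULL -> NULL

SQL:
SELECT a.title AS item, b.title AS blocked_by
FROM tickets a
LEFT JOIN tickets b ON a.blocked_by = b.id

Result:
item           | blocked_by    
---------------+---------------
Wrong timezone | NULL          
Race condition | NULL          
Crash on save  | Race condition
Export error   | Race condition
Stale cache    | Race condition
Memory leak    | Export error  
Bad redirect   | Race condition
Broken link    | Crash on save 
Off by one     | NULL          


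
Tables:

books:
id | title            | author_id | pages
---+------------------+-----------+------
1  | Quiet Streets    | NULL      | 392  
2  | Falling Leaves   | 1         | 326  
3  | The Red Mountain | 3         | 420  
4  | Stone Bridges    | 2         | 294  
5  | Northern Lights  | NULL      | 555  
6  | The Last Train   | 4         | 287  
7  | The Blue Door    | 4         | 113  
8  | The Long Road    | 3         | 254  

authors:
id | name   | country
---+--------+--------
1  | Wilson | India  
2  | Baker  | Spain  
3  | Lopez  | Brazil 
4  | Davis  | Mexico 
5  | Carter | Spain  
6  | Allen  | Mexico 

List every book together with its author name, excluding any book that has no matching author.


INNER JOIN keeps only books rows whose author_id matches an id in authors. Walk through each book:
  - book 1 (Quiet Streets): author_id=NULL, no match -> dropped
  - book 2 (Falling Leaves): author_id=1 -> matches Wilson
  - book 3 (The Red Mountain): author_id=3 -> matches Lopez
  - book 4 (Stone Bridges): author_id=2 -> matches Baker
  - book 5 (Northern Lights): author_id=NULL, no match -> dropped
  - book 6 (The Last Train): author_id=4 -> matches Davis
  - book 7 (The Blue Door): author_id=4 -> matches Davis
  - book 8 (The Long Road): author_id=3 -> matches Lopez
So 2 of 8 rows are dropped.

SQL:
SELECT a.title, b.name AS author
FROM books a
INNER JOIN authors b ON a.author_id = b.id

Result:
title            | author
-----------------+-------
Falling Leaves   | Wilson
The Red Mountain | Lopez 
Stone Bridges    | Baker 
The Last Train   | Davis 
The Blue Door    | Davis 
The Long Road    | Lopez 


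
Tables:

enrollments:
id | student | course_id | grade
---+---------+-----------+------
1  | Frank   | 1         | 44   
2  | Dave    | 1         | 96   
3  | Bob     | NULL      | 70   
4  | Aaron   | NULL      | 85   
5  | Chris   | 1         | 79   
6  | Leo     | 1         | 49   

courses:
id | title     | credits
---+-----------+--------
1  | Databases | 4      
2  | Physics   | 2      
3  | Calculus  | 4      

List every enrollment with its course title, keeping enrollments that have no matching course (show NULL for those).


LEFT JOIN keeps every row from enrollments (the left table); where course_id has no match in courses, the course columns become NULL. Walk through each enrollment:
  - enrollment 1 (Frank): course_id=1 -> matches Databases
  - enrollment 2 (Dave): course_id=1 -> matches Databases
  - enrollment 3 (Bob): course_id=NULL, no match -> kept with NULL
  - enrollment 4 (Aaron): course_id=NULL, no match -> kept with NULL
  - enrollment 5 (Chris): course_id=1 -> matches Databases
  - enrollment 6 (Leo): course_id=1 -> matches Databases
All 6 rows appear; 2 have NULL course.

SQL:
SELECT a.student, b.title AS course
FROM enrollments a
LEFT JOIN courses b ON a.course_id = b.id

Result:
student | course   
--------+----------
Frank   | Databases
Dave    | Databases
Bob     | NULL     
Aaron   | NULL     
Chris   | Databases
Leo     | Databases


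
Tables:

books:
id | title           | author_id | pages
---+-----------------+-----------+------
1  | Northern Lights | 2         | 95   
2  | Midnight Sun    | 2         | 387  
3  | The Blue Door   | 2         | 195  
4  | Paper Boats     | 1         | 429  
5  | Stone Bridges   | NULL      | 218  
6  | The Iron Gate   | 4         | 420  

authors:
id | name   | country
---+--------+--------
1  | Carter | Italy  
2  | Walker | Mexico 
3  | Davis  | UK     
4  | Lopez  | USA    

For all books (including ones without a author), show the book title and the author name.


LEFT JOIN keeps every row from books (the left table); where author_id has no match in authors, the author columns become NULL. Walk through each book:
  - book 1 (Northern Lights): author_id=2 -> matches Walker
  - book 2 (Midnight Sun): author_id=2 -> matches Walker
  - book 3 (The Blue Door): author_id=2 -> matches Walker
  - book 4 (Paper Boats): author_id=1 -> matches Carter
  - book 5 (Stone Bridges): author_id=NULL, no match -> kept with NULL
  - book 6 (The Iron Gate): author_id=4 -> matches Lopez
All 6 rows appear; 1 has NULL author.

SQL:
SELECT a.title, b.name AS author
FROM books a
LEFT JOIN authors b ON a.author_id = b.id

Result:
title           | author
----------------+-------
Northern Lights | Walker
Midnight Sun    | Walker
The Blue Door   | Walker
Paper Boats     | Carter
Stone Bridges   | NULL  
The Iron Gate   | Lopez 


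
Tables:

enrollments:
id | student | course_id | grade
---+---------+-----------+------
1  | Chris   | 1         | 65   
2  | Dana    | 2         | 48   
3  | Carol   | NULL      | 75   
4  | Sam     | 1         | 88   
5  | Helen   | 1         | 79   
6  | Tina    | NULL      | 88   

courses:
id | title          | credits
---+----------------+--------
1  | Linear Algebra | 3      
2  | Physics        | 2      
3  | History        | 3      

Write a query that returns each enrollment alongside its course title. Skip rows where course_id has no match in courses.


INNER JOIN keeps only enrollments rows whose course_id matches an id in courses. Walk through each enrollment:
  - enrollment 1 (Chris): course_id=1 -> matches Linear Algebra
  - enrollment 2 (Dana): course_id=2 -> matches Physics
  - enrollment 3 (Carol): course_id=NULL, no match -> dropped
  - enrollment 4 (Sam): course_id=1 -> matches Linear Algebra
  - enrollment 5 (Helen): course_id=1 -> matches Linear Algebra
  - enrollment 6 (Tina): course_id=NULL, no match -> dropped
So 2 of 6 rows are dropped.

SQL:
SELECT a.student, b.title AS course
FROM enrollments a
INNER JOIN courses b ON a.course_id = b.id

Result:
student | course        
--------+---------------
Chris   | Linear Algebra
Dana    | Physics       
Sam     | Linear Algebra
Helen   | Linear Algebra


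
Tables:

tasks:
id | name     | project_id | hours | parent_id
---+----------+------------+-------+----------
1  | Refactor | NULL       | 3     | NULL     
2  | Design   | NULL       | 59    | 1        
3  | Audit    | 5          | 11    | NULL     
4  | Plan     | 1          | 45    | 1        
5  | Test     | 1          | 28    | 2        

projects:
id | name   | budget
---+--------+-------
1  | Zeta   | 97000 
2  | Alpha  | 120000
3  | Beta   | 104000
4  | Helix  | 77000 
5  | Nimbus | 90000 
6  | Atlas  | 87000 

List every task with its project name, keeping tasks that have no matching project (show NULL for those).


LEFT JOIN keeps every row from tasks (the left table); where project_id has no match in projects, the project columns become NULL. Walk through each task:
  - task 1 (Refactor): project_id=NULL, no match -> kept with NULL
  - task 2 (Design): project_id=NULL, no match -> kept with NULL
  - task 3 (Audit): project_id=5 -> matches Nimbus
  - task 4 (Plan): project_id=1 -> matches Zeta
  - task 5 (Test): project_id=1 -> matches Zeta
All 5 rows appear; 2 have NULL project.

SQL:
SELECT a.name, b.name AS project
FROM tasks a
LEFT JOIN projects b ON a.project_id = b.id

Result:
name     | project
---------+--------
Refactor | NULL   
Design   | NULL   
Audit    | Nimbus 
Plan     | Zeta   
Test     | Zeta   


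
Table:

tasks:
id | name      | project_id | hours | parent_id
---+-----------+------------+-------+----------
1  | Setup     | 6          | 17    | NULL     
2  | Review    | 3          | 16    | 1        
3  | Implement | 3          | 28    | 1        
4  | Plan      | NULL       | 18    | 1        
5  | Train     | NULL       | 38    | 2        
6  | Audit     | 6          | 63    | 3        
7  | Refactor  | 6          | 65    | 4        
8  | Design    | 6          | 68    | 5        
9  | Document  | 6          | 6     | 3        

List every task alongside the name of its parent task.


This is a self-join: tasks is joined to a second copy of itself, matching each row's parent_id to another row's id. Use LEFT JOIN so rows with parent_id=NULL are kept.
  - task 1 (Setup): parent_id=NULL -> NULL
  - task 2 (Review): parent_id=1 -> Setup
  - task 3 (Implement): parent_id=1 -> Setup
  - task 4 (Plan): parent_id=1 -> Setup
  - task 5 (Train): parent_id=2 -> Review
  - task 6 (Audit): parent_id=3 -> Implement
  - task 7 (Refactor): parent_id=4 -> Plan
  - task 8 (Design): parent_id=5 -> Train
  - task 9 (Document): parent_id=3 -> Implement

SQL:
SELECT a.name AS item, b.name AS parent
FROM tasks a
LEFT JOIN tasks b ON a.parent_id = b.id

Result:
item      | parent   
----------+----------
Setup     | NULL     
Review    | Setup    
Implement | Setup    
Plan      | Setup    
Train     | Review   
Audit     | Implement
Refactor  | Plan     
Design    | Train    
Document  | Implement
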